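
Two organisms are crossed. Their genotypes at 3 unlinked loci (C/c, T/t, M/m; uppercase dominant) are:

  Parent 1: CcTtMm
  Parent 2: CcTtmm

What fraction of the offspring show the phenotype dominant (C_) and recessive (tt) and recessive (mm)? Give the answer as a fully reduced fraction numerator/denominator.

P(C_ tt mm) = 3/32

CcTtMm gametes: CTM×1, CTm×1, CtM×1, Ctm×1, cTM×1, cTm×1, ctM×1, ctm×1
CcTtmm gametes: CTm×2, Ctm×2, cTm×2, ctm×2
CcTtMm×CcTtmm grid (8·8=64): CCTTMm=2 CCTTmm=2 CCTtMm=4 CCTtmm=4 CCttMm=2 CCttmm=2 CcTTMm=4 CcTTmm=4 CcTtMm=8 CcTtmm=8 CcttMm=4 Ccttmm=4 ccTTMm=2 ccTTmm=2 ccTtMm=4 ccTtmm=4 ccttMm=2 ccttmm=2
C_ tt mm hits 6/64; gcd=2; 6÷2/64÷2 = 3/32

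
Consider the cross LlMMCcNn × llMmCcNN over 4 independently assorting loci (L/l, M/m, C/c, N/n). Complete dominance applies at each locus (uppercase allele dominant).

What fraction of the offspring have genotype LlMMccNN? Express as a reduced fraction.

LlMMCcNn gametes: LMCN×2, LMCn×2, LMcN×2, LMcn×2, lMCN×2, lMCn×2, lMcN×2, lMcn×2
llMmCcNN gametes: lMCN×4, lMcN×4, lmCN×4, lmcN×4
LlMMCcNn×llMmCcNN grid (16·16=256): LlMMCCNN=8 LlMMCCNn=8 LlMMCcNN=16 LlMMCcNn=16 LlMMccNN=8 LlMMccNn=8 LlMmCCNN=8 LlMmCCNn=8 LlMmCcNN=16 LlMmCcNn=16 LlMmccNN=8 LlMmccNn=8 llMMCCNN=8 llMMCCNn=8 llMMCcNN=16 llMMCcNn=16 llMMccNN=8 llMMccNn=8 llMmCCNN=8 llMmCCNn=8 llMmCcNN=16 llMmCcNn=16 llMmccNN=8 llMmccNn=8
LlMMccNN hits 8/256; gcd=8; 8÷8/256÷8 = 1/32

P(LlMMccNN) = 1/32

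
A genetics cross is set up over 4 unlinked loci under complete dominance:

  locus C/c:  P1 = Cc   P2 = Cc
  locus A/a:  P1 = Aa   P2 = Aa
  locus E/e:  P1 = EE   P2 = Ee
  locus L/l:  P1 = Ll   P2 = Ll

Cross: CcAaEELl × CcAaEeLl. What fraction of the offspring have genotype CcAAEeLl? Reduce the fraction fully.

CcAaEELl gametes: CAEL×2, CAEl×2, CaEL×2, CaEl×2, cAEL×2, cAEl×2, caEL×2, caEl×2
CcAaEeLl gametes: CAEL×1, CAEl×1, CAeL×1, CAel×1, CaEL×1, CaEl×1, CaeL×1, Cael×1, cAEL×1, cAEl×1, cAeL×1, cAel×1, caEL×1, caEl×1, caeL×1, cael×1
CcAaEELl×CcAaEeLl grid (16·16=256): CCAAEELL=2 CCAAEELl=4 CCAAEEll=2 CCAAEeLL=2 CCAAEeLl=4 CCAAEell=2 CCAaEELL=4 CCAaEELl=8 CCAaEEll=4 CCAaEeLL=4 CCAaEeLl=8 CCAaEell=4 CCaaEELL=2 CCaaEELl=4 CCaaEEll=2 CCaaEeLL=2 CCaaEeLl=4 CCaaEell=2 CcAAEELL=4 CcAAEELl=8 CcAAEEll=4 CcAAEeLL=4 CcAAEeLl=8 CcAAEell=4 CcAaEELL=8 CcAaEELl=16 CcAaEEll=8 CcAaEeLL=8 CcAaEeLl=16 CcAaEell=8 CcaaEELL=4 CcaaEELl=8 CcaaEEll=4 CcaaEeLL=4 CcaaEeLl=8 CcaaEell=4 ccAAEELL=2 ccAAEELl=4 ccAAEEll=2 ccAAEeLL=2 ccAAEeLl=4 ccAAEell=2 ccAaEELL=4 ccAaEELl=8 ccAaEEll=4 ccAaEeLL=4 ccAaEeLl=8 ccAaEell=4 ccaaEELL=2 ccaaEELl=4 ccaaEEll=2 ccaaEeLL=2 ccaaEeLl=4 ccaaEell=2
CcAAEeLl hits 8/256; gcd=8; 8÷8/256÷8 = 1/32

P(CcAAEeLl) = 1/32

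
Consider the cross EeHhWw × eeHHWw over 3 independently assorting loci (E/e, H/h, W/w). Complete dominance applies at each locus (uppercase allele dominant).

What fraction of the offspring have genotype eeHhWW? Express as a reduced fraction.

EeHhWw gametes: EHW×1, EHw×1, EhW×1, Ehw×1, eHW×1, eHw×1, ehW×1, ehw×1
eeHHWw gametes: eHW×4, eHw×4
EeHhWw×eeHHWw grid (8·8=64): EeHHWW=4 EeHHWw=8 EeHHww=4 EeHhWW=4 EeHhWw=8 EeHhww=4 eeHHWW=4 eeHHWw=8 eeHHww=4 eeHhWW=4 eeHhWw=8 eeHhww=4
eeHhWW hits 4/64; gcd=4; 4÷4/64÷4 = 1/16

P(eeHhWW) = 1/16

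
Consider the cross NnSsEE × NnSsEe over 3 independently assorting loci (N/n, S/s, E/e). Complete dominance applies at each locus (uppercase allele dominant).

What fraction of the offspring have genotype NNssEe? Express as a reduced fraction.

P(NNssEe) = 1/32

NnSsEE gametes: NSE×2, NsE×2, nSE×2, nsE×2
NnSsEe gametes: NSE×1, NSe×1, NsE×1, Nse×1, nSE×1, nSe×1, nsE×1, nse×1
NnSsEE×NnSsEe grid (8·8=64): NNSSEE=2 NNSSEe=2 NNSsEE=4 NNSsEe=4 NNssEE=2 NNssEe=2 NnSSEE=4 NnSSEe=4 NnSsEE=8 NnSsEe=8 NnssEE=4 NnssEe=4 nnSSEE=2 nnSSEe=2 nnSsEE=4 nnSsEe=4 nnssEE=2 nnssEe=2
NNssEe hits 2/64; gcd=2; 2÷2/64÷2 = 1/32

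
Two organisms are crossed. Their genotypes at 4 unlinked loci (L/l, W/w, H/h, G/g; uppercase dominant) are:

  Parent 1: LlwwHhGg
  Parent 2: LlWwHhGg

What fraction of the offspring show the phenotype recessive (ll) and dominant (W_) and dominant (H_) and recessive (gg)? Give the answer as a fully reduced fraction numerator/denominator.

LlwwHhGg gametes: LwHG×2, LwHg×2, LwhG×2, Lwhg×2, lwHG×2, lwHg×2, lwhG×2, lwhg×2
LlWwHhGg gametes: LWHG×1, LWHg×1, LWhG×1, LWhg×1, LwHG×1, LwHg×1, LwhG×1, Lwhg×1, lWHG×1, lWHg×1, lWhG×1, lWhg×1, lwHG×1, lwHg×1, lwhG×1, lwhg×1
LlwwHhGg×LlWwHhGg grid (16·16=256): LLWwHHGG=2 LLWwHHGg=4 LLWwHHgg=2 LLWwHhGG=4 LLWwHhGg=8 LLWwHhgg=4 LLWwhhGG=2 LLWwhhGg=4 LLWwhhgg=2 LLwwHHGG=2 LLwwHHGg=4 LLwwHHgg=2 LLwwHhGG=4 LLwwHhGg=8 LLwwHhgg=4 LLwwhhGG=2 LLwwhhGg=4 LLwwhhgg=2 LlWwHHGG=4 LlWwHHGg=8 LlWwHHgg=4 LlWwHhGG=8 LlWwHhGg=16 LlWwHhgg=8 LlWwhhGG=4 LlWwhhGg=8 LlWwhhgg=4 LlwwHHGG=4 LlwwHHGg=8 LlwwHHgg=4 LlwwHhGG=8 LlwwHhGg=16 LlwwHhgg=8 LlwwhhGG=4 LlwwhhGg=8 Llwwhhgg=4 llWwHHGG=2 llWwHHGg=4 llWwHHgg=2 llWwHhGG=4 llWwHhGg=8 llWwHhgg=4 llWwhhGG=2 llWwhhGg=4 llWwhhgg=2 llwwHHGG=2 llwwHHGg=4 llwwHHgg=2 llwwHhGG=4 llwwHhGg=8 llwwHhgg=4 llwwhhGG=2 llwwhhGg=4 llwwhhgg=2
ll W_ H_ gg hits 6/256; gcd=2; 6÷2/256÷2 = 3/128

P(ll W_ H_ gg) = 3/128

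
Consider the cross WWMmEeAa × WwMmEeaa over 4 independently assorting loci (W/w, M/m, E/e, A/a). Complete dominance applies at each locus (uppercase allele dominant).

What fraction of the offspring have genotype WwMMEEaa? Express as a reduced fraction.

P(WwMMEEaa) = 1/64

WWMmEeAa gametes: WMEA×2, WMEa×2, WMeA×2, WMea×2, WmEA×2, WmEa×2, WmeA×2, Wmea×2
WwMmEeaa gametes: WMEa×2, WMea×2, WmEa×2, Wmea×2, wMEa×2, wMea×2, wmEa×2, wmea×2
WWMmEeAa×WwMmEeaa grid (16·16=256): WWMMEEAa=4 WWMMEEaa=4 WWMMEeAa=8 WWMMEeaa=8 WWMMeeAa=4 WWMMeeaa=4 WWMmEEAa=8 WWMmEEaa=8 WWMmEeAa=16 WWMmEeaa=16 WWMmeeAa=8 WWMmeeaa=8 WWmmEEAa=4 WWmmEEaa=4 WWmmEeAa=8 WWmmEeaa=8 WWmmeeAa=4 WWmmeeaa=4 WwMMEEAa=4 WwMMEEaa=4 WwMMEeAa=8 WwMMEeaa=8 WwMMeeAa=4 WwMMeeaa=4 WwMmEEAa=8 WwMmEEaa=8 WwMmEeAa=16 WwMmEeaa=16 WwMmeeAa=8 WwMmeeaa=8 WwmmEEAa=4 WwmmEEaa=4 WwmmEeAa=8 WwmmEeaa=8 WwmmeeAa=4 Wwmmeeaa=4
WwMMEEaa hits 4/256; gcd=4; 4÷4/256÷4 = 1/64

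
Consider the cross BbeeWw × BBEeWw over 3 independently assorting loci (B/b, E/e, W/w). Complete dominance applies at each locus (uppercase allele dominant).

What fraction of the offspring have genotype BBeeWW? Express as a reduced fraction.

P(BBeeWW) = 1/16

BbeeWw gametes: BeW×2, Bew×2, beW×2, bew×2
BBEeWw gametes: BEW×2, BEw×2, BeW×2, Bew×2
BbeeWw×BBEeWw grid (8·8=64): BBEeWW=4 BBEeWw=8 BBEeww=4 BBeeWW=4 BBeeWw=8 BBeeww=4 BbEeWW=4 BbEeWw=8 BbEeww=4 BbeeWW=4 BbeeWw=8 Bbeeww=4
BBeeWW hits 4/64; gcd=4; 4÷4/64÷4 = 1/16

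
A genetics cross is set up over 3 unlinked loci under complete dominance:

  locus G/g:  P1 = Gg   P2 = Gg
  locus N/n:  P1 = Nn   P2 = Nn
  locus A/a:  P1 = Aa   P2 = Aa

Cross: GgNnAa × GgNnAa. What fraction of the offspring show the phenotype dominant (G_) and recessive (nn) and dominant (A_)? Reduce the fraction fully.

GgNnAa gametes: GNA×1, GNa×1, GnA×1, Gna×1, gNA×1, gNa×1, gnA×1, gna×1
GgNnAa gametes: GNA×1, GNa×1, GnA×1, Gna×1, gNA×1, gNa×1, gnA×1, gna×1
GgNnAa×GgNnAa grid (8·8=64): GGNNAA=1 GGNNAa=2 GGNNaa=1 GGNnAA=2 GGNnAa=4 GGNnaa=2 GGnnAA=1 GGnnAa=2 GGnnaa=1 GgNNAA=2 GgNNAa=4 GgNNaa=2 GgNnAA=4 GgNnAa=8 GgNnaa=4 GgnnAA=2 GgnnAa=4 Ggnnaa=2 ggNNAA=1 ggNNAa=2 ggNNaa=1 ggNnAA=2 ggNnAa=4 ggNnaa=2 ggnnAA=1 ggnnAa=2 ggnnaa=1
G_ nn A_ hits 9/64; gcd=1; 9÷1/64÷1 = 9/64

P(G_ nn A_) = 9/64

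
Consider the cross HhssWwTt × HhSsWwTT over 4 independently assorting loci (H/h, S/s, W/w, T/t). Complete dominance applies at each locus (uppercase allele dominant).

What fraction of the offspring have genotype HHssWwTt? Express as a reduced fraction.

P(HHssWwTt) = 1/32

HhssWwTt gametes: HsWT×2, HsWt×2, HswT×2, Hswt×2, hsWT×2, hsWt×2, hswT×2, hswt×2
HhSsWwTT gametes: HSWT×2, HSwT×2, HsWT×2, HswT×2, hSWT×2, hSwT×2, hsWT×2, hswT×2
HhssWwTt×HhSsWwTT grid (16·16=256): HHSsWWTT=4 HHSsWWTt=4 HHSsWwTT=8 HHSsWwTt=8 HHSswwTT=4 HHSswwTt=4 HHssWWTT=4 HHssWWTt=4 HHssWwTT=8 HHssWwTt=8 HHsswwTT=4 HHsswwTt=4 HhSsWWTT=8 HhSsWWTt=8 HhSsWwTT=16 HhSsWwTt=16 HhSswwTT=8 HhSswwTt=8 HhssWWTT=8 HhssWWTt=8 HhssWwTT=16 HhssWwTt=16 HhsswwTT=8 HhsswwTt=8 hhSsWWTT=4 hhSsWWTt=4 hhSsWwTT=8 hhSsWwTt=8 hhSswwTT=4 hhSswwTt=4 hhssWWTT=4 hhssWWTt=4 hhssWwTT=8 hhssWwTt=8 hhsswwTT=4 hhsswwTt=4
HHssWwTt hits 8/256; gcd=8; 8÷8/256÷8 = 1/32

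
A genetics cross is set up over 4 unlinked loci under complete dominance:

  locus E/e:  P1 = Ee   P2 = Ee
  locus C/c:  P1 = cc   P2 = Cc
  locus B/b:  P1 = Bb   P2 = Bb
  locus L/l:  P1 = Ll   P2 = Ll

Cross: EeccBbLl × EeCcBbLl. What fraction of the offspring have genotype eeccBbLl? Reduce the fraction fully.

P(eeccBbLl) = 1/32

EeccBbLl gametes: EcBL×2, EcBl×2, EcbL×2, Ecbl×2, ecBL×2, ecBl×2, ecbL×2, ecbl×2
EeCcBbLl gametes: ECBL×1, ECBl×1, ECbL×1, ECbl×1, EcBL×1, EcBl×1, EcbL×1, Ecbl×1, eCBL×1, eCBl×1, eCbL×1, eCbl×1, ecBL×1, ecBl×1, ecbL×1, ecbl×1
EeccBbLl×EeCcBbLl grid (16·16=256): EECcBBLL=2 EECcBBLl=4 EECcBBll=2 EECcBbLL=4 EECcBbLl=8 EECcBbll=4 EECcbbLL=2 EECcbbLl=4 EECcbbll=2 EEccBBLL=2 EEccBBLl=4 EEccBBll=2 EEccBbLL=4 EEccBbLl=8 EEccBbll=4 EEccbbLL=2 EEccbbLl=4 EEccbbll=2 EeCcBBLL=4 EeCcBBLl=8 EeCcBBll=4 EeCcBbLL=8 EeCcBbLl=16 EeCcBbll=8 EeCcbbLL=4 EeCcbbLl=8 EeCcbbll=4 EeccBBLL=4 EeccBBLl=8 EeccBBll=4 EeccBbLL=8 EeccBbLl=16 EeccBbll=8 EeccbbLL=4 EeccbbLl=8 Eeccbbll=4 eeCcBBLL=2 eeCcBBLl=4 eeCcBBll=2 eeCcBbLL=4 eeCcBbLl=8 eeCcBbll=4 eeCcbbLL=2 eeCcbbLl=4 eeCcbbll=2 eeccBBLL=2 eeccBBLl=4 eeccBBll=2 eeccBbLL=4 eeccBbLl=8 eeccBbll=4 eeccbbLL=2 eeccbbLl=4 eeccbbll=2
eeccBbLl hits 8/256; gcd=8; 8÷8/256÷8 = 1/32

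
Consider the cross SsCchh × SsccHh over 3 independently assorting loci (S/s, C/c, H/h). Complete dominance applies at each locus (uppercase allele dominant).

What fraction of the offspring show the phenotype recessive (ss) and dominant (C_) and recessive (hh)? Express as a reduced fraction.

SsCchh gametes: SCh×2, Sch×2, sCh×2, sch×2
SsccHh gametes: ScH×2, Sch×2, scH×2, sch×2
SsCchh×SsccHh grid (8·8=64): SSCcHh=4 SSCchh=4 SSccHh=4 SScchh=4 SsCcHh=8 SsCchh=8 SsccHh=8 Sscchh=8 ssCcHh=4 ssCchh=4 ssccHh=4 sscchh=4
ss C_ hh hits 4/64; gcd=4; 4÷4/64÷4 = 1/16

P(ss C_ hh) = 1/16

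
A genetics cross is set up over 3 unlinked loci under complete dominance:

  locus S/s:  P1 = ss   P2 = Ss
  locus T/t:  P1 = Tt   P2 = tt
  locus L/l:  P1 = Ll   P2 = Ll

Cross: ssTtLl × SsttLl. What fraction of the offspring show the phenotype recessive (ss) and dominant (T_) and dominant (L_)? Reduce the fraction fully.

P(ss T_ L_) = 3/16

ssTtLl gametes: sTL×2, sTl×2, stL×2, stl×2
SsttLl gametes: StL×2, Stl×2, stL×2, stl×2
ssTtLl×SsttLl grid (8·8=64): SsTtLL=4 SsTtLl=8 SsTtll=4 SsttLL=4 SsttLl=8 Ssttll=4 ssTtLL=4 ssTtLl=8 ssTtll=4 ssttLL=4 ssttLl=8 ssttll=4
ss T_ L_ hits 12/64; gcd=4; 12÷4/64÷4 = 3/16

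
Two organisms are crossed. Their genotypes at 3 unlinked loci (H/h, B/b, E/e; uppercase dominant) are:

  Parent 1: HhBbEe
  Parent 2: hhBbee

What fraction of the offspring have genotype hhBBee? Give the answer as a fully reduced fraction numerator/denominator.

HhBbEe gametes: HBE×1, HBe×1, HbE×1, Hbe×1, hBE×1, hBe×1, hbE×1, hbe×1
hhBbee gametes: hBe×4, hbe×4
HhBbEe×hhBbee grid (8·8=64): HhBBEe=4 HhBBee=4 HhBbEe=8 HhBbee=8 HhbbEe=4 Hhbbee=4 hhBBEe=4 hhBBee=4 hhBbEe=8 hhBbee=8 hhbbEe=4 hhbbee=4
hhBBee hits 4/64; gcd=4; 4÷4/64÷4 = 1/16

P(hhBBee) = 1/16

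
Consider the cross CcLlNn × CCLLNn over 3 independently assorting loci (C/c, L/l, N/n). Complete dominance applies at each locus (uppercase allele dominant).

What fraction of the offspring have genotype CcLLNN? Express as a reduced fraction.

CcLlNn gametes: CLN×1, CLn×1, ClN×1, Cln×1, cLN×1, cLn×1, clN×1, cln×1
CCLLNn gametes: CLN×4, CLn×4
CcLlNn×CCLLNn grid (8·8=64): CCLLNN=4 CCLLNn=8 CCLLnn=4 CCLlNN=4 CCLlNn=8 CCLlnn=4 CcLLNN=4 CcLLNn=8 CcLLnn=4 CcLlNN=4 CcLlNn=8 CcLlnn=4
CcLLNN hits 4/64; gcd=4; 4÷4/64÷4 = 1/16

P(CcLLNN) = 1/16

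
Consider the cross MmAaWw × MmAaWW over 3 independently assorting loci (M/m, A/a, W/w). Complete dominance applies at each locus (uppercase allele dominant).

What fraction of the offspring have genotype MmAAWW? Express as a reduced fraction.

P(MmAAWW) = 1/16

MmAaWw gametes: MAW×1, MAw×1, MaW×1, Maw×1, mAW×1, mAw×1, maW×1, maw×1
MmAaWW gametes: MAW×2, MaW×2, mAW×2, maW×2
MmAaWw×MmAaWW grid (8·8=64): MMAAWW=2 MMAAWw=2 MMAaWW=4 MMAaWw=4 MMaaWW=2 MMaaWw=2 MmAAWW=4 MmAAWw=4 MmAaWW=8 MmAaWw=8 MmaaWW=4 MmaaWw=4 mmAAWW=2 mmAAWw=2 mmAaWW=4 mmAaWw=4 mmaaWW=2 mmaaWw=2
MmAAWW hits 4/64; gcd=4; 4÷4/64÷4 = 1/16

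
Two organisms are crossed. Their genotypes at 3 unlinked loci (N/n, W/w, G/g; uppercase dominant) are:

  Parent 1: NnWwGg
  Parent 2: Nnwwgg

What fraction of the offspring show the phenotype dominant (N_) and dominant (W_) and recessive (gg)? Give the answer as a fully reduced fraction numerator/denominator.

NnWwGg gametes: NWG×1, NWg×1, NwG×1, Nwg×1, nWG×1, nWg×1, nwG×1, nwg×1
Nnwwgg gametes: Nwg×4, nwg×4
NnWwGg×Nnwwgg grid (8·8=64): NNWwGg=4 NNWwgg=4 NNwwGg=4 NNwwgg=4 NnWwGg=8 NnWwgg=8 NnwwGg=8 Nnwwgg=8 nnWwGg=4 nnWwgg=4 nnwwGg=4 nnwwgg=4
N_ W_ gg hits 12/64; gcd=4; 12÷4/64÷4 = 3/16

P(N_ W_ gg) = 3/16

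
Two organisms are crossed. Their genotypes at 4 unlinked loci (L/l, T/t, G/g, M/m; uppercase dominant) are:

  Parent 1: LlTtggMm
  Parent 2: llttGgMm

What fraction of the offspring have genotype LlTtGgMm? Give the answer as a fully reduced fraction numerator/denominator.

LlTtggMm gametes: LTgM×2, LTgm×2, LtgM×2, Ltgm×2, lTgM×2, lTgm×2, ltgM×2, ltgm×2
llttGgMm gametes: ltGM×4, ltGm×4, ltgM×4, ltgm×4
LlTtggMm×llttGgMm grid (16·16=256): LlTtGgMM=8 LlTtGgMm=16 LlTtGgmm=8 LlTtggMM=8 LlTtggMm=16 LlTtggmm=8 LlttGgMM=8 LlttGgMm=16 LlttGgmm=8 LlttggMM=8 LlttggMm=16 Llttggmm=8 llTtGgMM=8 llTtGgMm=16 llTtGgmm=8 llTtggMM=8 llTtggMm=16 llTtggmm=8 llttGgMM=8 llttGgMm=16 llttGgmm=8 llttggMM=8 llttggMm=16 llttggmm=8
LlTtGgMm hits 16/256; gcd=16; 16÷16/256÷16 = 1/16

P(LlTtGgMm) = 1/16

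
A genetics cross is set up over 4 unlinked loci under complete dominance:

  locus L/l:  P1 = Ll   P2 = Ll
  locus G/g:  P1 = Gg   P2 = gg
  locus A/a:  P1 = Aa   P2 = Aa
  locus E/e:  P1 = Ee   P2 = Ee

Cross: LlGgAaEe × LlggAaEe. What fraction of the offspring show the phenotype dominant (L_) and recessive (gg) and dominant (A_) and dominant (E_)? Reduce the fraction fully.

P(L_ gg A_ E_) = 27/128

LlGgAaEe gametes: LGAE×1, LGAe×1, LGaE×1, LGae×1, LgAE×1, LgAe×1, LgaE×1, Lgae×1, lGAE×1, lGAe×1, lGaE×1, lGae×1, lgAE×1, lgAe×1, lgaE×1, lgae×1
LlggAaEe gametes: LgAE×2, LgAe×2, LgaE×2, Lgae×2, lgAE×2, lgAe×2, lgaE×2, lgae×2
LlGgAaEe×LlggAaEe grid (16·16=256): LLGgAAEE=2 LLGgAAEe=4 LLGgAAee=2 LLGgAaEE=4 LLGgAaEe=8 LLGgAaee=4 LLGgaaEE=2 LLGgaaEe=4 LLGgaaee=2 LLggAAEE=2 LLggAAEe=4 LLggAAee=2 LLggAaEE=4 LLggAaEe=8 LLggAaee=4 LLggaaEE=2 LLggaaEe=4 LLggaaee=2 LlGgAAEE=4 LlGgAAEe=8 LlGgAAee=4 LlGgAaEE=8 LlGgAaEe=16 LlGgAaee=8 LlGgaaEE=4 LlGgaaEe=8 LlGgaaee=4 LlggAAEE=4 LlggAAEe=8 LlggAAee=4 LlggAaEE=8 LlggAaEe=16 LlggAaee=8 LlggaaEE=4 LlggaaEe=8 Llggaaee=4 llGgAAEE=2 llGgAAEe=4 llGgAAee=2 llGgAaEE=4 llGgAaEe=8 llGgAaee=4 llGgaaEE=2 llGgaaEe=4 llGgaaee=2 llggAAEE=2 llggAAEe=4 llggAAee=2 llggAaEE=4 llggAaEe=8 llggAaee=4 llggaaEE=2 llggaaEe=4 llggaaee=2
L_ gg A_ E_ hits 54/256; gcd=2; 54÷2/256÷2 = 27/128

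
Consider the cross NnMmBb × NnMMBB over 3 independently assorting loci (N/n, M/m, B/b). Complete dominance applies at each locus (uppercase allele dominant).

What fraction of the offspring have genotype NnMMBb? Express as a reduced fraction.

P(NnMMBb) = 1/8

NnMmBb gametes: NMB×1, NMb×1, NmB×1, Nmb×1, nMB×1, nMb×1, nmB×1, nmb×1
NnMMBB gametes: NMB×4, nMB×4
NnMmBb×NnMMBB grid (8·8=64): NNMMBB=4 NNMMBb=4 NNMmBB=4 NNMmBb=4 NnMMBB=8 NnMMBb=8 NnMmBB=8 NnMmBb=8 nnMMBB=4 nnMMBb=4 nnMmBB=4 nnMmBb=4
NnMMBb hits 8/64; gcd=8; 8÷8/64÷8 = 1/8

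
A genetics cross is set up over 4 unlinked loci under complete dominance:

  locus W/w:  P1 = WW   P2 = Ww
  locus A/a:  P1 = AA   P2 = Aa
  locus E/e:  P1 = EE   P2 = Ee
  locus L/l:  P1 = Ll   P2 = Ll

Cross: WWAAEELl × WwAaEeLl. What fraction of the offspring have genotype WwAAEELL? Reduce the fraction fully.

WWAAEELl gametes: WAEL×8, WAEl×8
WwAaEeLl gametes: WAEL×1, WAEl×1, WAeL×1, WAel×1, WaEL×1, WaEl×1, WaeL×1, Wael×1, wAEL×1, wAEl×1, wAeL×1, wAel×1, waEL×1, waEl×1, waeL×1, wael×1
WWAAEELl×WwAaEeLl grid (16·16=256): WWAAEELL=8 WWAAEELl=16 WWAAEEll=8 WWAAEeLL=8 WWAAEeLl=16 WWAAEell=8 WWAaEELL=8 WWAaEELl=16 WWAaEEll=8 WWAaEeLL=8 WWAaEeLl=16 WWAaEell=8 WwAAEELL=8 WwAAEELl=16 WwAAEEll=8 WwAAEeLL=8 WwAAEeLl=16 WwAAEell=8 WwAaEELL=8 WwAaEELl=16 WwAaEEll=8 WwAaEeLL=8 WwAaEeLl=16 WwAaEell=8
WwAAEELL hits 8/256; gcd=8; 8÷8/256÷8 = 1/32

P(WwAAEELL) = 1/32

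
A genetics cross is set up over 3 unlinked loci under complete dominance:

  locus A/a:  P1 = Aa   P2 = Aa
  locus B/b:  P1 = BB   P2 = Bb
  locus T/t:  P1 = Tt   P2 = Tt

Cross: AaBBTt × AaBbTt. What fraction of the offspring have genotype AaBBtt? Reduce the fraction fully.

P(AaBBtt) = 1/16

AaBBTt gametes: ABT×2, ABt×2, aBT×2, aBt×2
AaBbTt gametes: ABT×1, ABt×1, AbT×1, Abt×1, aBT×1, aBt×1, abT×1, abt×1
AaBBTt×AaBbTt grid (8·8=64): AABBTT=2 AABBTt=4 AABBtt=2 AABbTT=2 AABbTt=4 AABbtt=2 AaBBTT=4 AaBBTt=8 AaBBtt=4 AaBbTT=4 AaBbTt=8 AaBbtt=4 aaBBTT=2 aaBBTt=4 aaBBtt=2 aaBbTT=2 aaBbTt=4 aaBbtt=2
AaBBtt hits 4/64; gcd=4; 4÷4/64÷4 = 1/16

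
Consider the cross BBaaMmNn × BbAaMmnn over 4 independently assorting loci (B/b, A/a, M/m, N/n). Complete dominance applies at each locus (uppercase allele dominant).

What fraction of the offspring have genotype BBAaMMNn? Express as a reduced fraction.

BBaaMmNn gametes: BaMN×4, BaMn×4, BamN×4, Bamn×4
BbAaMmnn gametes: BAMn×2, BAmn×2, BaMn×2, Bamn×2, bAMn×2, bAmn×2, baMn×2, bamn×2
BBaaMmNn×BbAaMmnn grid (16·16=256): BBAaMMNn=8 BBAaMMnn=8 BBAaMmNn=16 BBAaMmnn=16 BBAammNn=8 BBAammnn=8 BBaaMMNn=8 BBaaMMnn=8 BBaaMmNn=16 BBaaMmnn=16 BBaammNn=8 BBaammnn=8 BbAaMMNn=8 BbAaMMnn=8 BbAaMmNn=16 BbAaMmnn=16 BbAammNn=8 BbAammnn=8 BbaaMMNn=8 BbaaMMnn=8 BbaaMmNn=16 BbaaMmnn=16 BbaammNn=8 Bbaammnn=8
BBAaMMNn hits 8/256; gcd=8; 8÷8/256÷8 = 1/32

P(BBAaMMNn) = 1/32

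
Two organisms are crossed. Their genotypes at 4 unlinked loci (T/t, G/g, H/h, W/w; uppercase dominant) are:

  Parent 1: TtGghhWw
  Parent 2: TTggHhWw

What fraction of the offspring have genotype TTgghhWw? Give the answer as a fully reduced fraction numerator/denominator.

P(TTgghhWw) = 1/16

TtGghhWw gametes: TGhW×2, TGhw×2, TghW×2, Tghw×2, tGhW×2, tGhw×2, tghW×2, tghw×2
TTggHhWw gametes: TgHW×4, TgHw×4, TghW×4, Tghw×4
TtGghhWw×TTggHhWw grid (16·16=256): TTGgHhWW=8 TTGgHhWw=16 TTGgHhww=8 TTGghhWW=8 TTGghhWw=16 TTGghhww=8 TTggHhWW=8 TTggHhWw=16 TTggHhww=8 TTgghhWW=8 TTgghhWw=16 TTgghhww=8 TtGgHhWW=8 TtGgHhWw=16 TtGgHhww=8 TtGghhWW=8 TtGghhWw=16 TtGghhww=8 TtggHhWW=8 TtggHhWw=16 TtggHhww=8 TtgghhWW=8 TtgghhWw=16 Ttgghhww=8
TTgghhWw hits 16/256; gcd=16; 16÷16/256÷16 = 1/16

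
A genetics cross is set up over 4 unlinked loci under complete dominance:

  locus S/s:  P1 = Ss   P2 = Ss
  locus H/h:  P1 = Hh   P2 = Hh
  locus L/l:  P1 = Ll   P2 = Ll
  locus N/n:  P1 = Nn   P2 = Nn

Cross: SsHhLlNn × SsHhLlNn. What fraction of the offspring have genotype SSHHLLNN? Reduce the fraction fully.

P(SSHHLLNN) = 1/256

SsHhLlNn gametes: SHLN×1, SHLn×1, SHlN×1, SHln×1, ShLN×1, ShLn×1, ShlN×1, Shln×1, sHLN×1, sHLn×1, sHlN×1, sHln×1, shLN×1, shLn×1, shlN×1, shln×1
SsHhLlNn gametes: SHLN×1, SHLn×1, SHlN×1, SHln×1, ShLN×1, ShLn×1, ShlN×1, Shln×1, sHLN×1, sHLn×1, sHlN×1, sHln×1, shLN×1, shLn×1, shlN×1, shln×1
SsHhLlNn×SsHhLlNn grid (16·16=256): SSHHLLNN=1 SSHHLLNn=2 SSHHLLnn=1 SSHHLlNN=2 SSHHLlNn=4 SSHHLlnn=2 SSHHllNN=1 SSHHllNn=2 SSHHllnn=1 SSHhLLNN=2 SSHhLLNn=4 SSHhLLnn=2 SSHhLlNN=4 SSHhLlNn=8 SSHhLlnn=4 SSHhllNN=2 SSHhllNn=4 SSHhllnn=2 SShhLLNN=1 SShhLLNn=2 SShhLLnn=1 SShhLlNN=2 SShhLlNn=4 SShhLlnn=2 SShhllNN=1 SShhllNn=2 SShhllnn=1 SsHHLLNN=2 SsHHLLNn=4 SsHHLLnn=2 SsHHLlNN=4 SsHHLlNn=8 SsHHLlnn=4 SsHHllNN=2 SsHHllNn=4 SsHHllnn=2 SsHhLLNN=4 SsHhLLNn=8 SsHhLLnn=4 SsHhLlNN=8 SsHhLlNn=16 SsHhLlnn=8 SsHhllNN=4 SsHhllNn=8 SsHhllnn=4 SshhLLNN=2 SshhLLNn=4 SshhLLnn=2 SshhLlNN=4 SshhLlNn=8 SshhLlnn=4 SshhllNN=2 SshhllNn=4 Sshhllnn=2 ssHHLLNN=1 ssHHLLNn=2 ssHHLLnn=1 ssHHLlNN=2 ssHHLlNn=4 ssHHLlnn=2 ssHHllNN=1 ssHHllNn=2 ssHHllnn=1 ssHhLLNN=2 ssHhLLNn=4 ssHhLLnn=2 ssHhLlNN=4 ssHhLlNn=8 ssHhLlnn=4 ssHhllNN=2 ssHhllNn=4 ssHhllnn=2 sshhLLNN=1 sshhLLNn=2 sshhLLnn=1 sshhLlNN=2 sshhLlNn=4 sshhLlnn=2 sshhllNN=1 sshhllNn=2 sshhllnn=1
SSHHLLNN hits 1/256; gcd=1; 1÷1/256÷1 = 1/256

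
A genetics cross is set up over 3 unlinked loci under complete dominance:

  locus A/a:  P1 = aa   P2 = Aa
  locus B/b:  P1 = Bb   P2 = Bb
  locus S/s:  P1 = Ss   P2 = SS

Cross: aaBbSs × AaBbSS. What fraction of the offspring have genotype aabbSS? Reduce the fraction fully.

P(aabbSS) = 1/16

aaBbSs gametes: aBS×2, aBs×2, abS×2, abs×2
AaBbSS gametes: ABS×2, AbS×2, aBS×2, abS×2
aaBbSs×AaBbSS grid (8·8=64): AaBBSS=4 AaBBSs=4 AaBbSS=8 AaBbSs=8 AabbSS=4 AabbSs=4 aaBBSS=4 aaBBSs=4 aaBbSS=8 aaBbSs=8 aabbSS=4 aabbSs=4
aabbSS hits 4/64; gcd=4; 4÷4/64÷4 = 1/16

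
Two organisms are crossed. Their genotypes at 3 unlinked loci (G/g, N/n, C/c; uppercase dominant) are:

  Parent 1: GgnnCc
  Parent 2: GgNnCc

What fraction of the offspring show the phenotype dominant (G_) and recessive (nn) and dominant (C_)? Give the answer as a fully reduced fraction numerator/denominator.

GgnnCc gametes: GnC×2, Gnc×2, gnC×2, gnc×2
GgNnCc gametes: GNC×1, GNc×1, GnC×1, Gnc×1, gNC×1, gNc×1, gnC×1, gnc×1
GgnnCc×GgNnCc grid (8·8=64): GGNnCC=2 GGNnCc=4 GGNncc=2 GGnnCC=2 GGnnCc=4 GGnncc=2 GgNnCC=4 GgNnCc=8 GgNncc=4 GgnnCC=4 GgnnCc=8 Ggnncc=4 ggNnCC=2 ggNnCc=4 ggNncc=2 ggnnCC=2 ggnnCc=4 ggnncc=2
G_ nn C_ hits 18/64; gcd=2; 18÷2/64÷2 = 9/32

P(G_ nn C_) = 9/32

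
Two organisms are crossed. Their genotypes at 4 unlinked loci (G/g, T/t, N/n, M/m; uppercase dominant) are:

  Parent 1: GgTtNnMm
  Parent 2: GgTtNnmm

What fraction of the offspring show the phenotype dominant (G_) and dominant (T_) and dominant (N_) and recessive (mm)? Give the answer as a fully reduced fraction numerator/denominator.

GgTtNnMm gametes: GTNM×1, GTNm×1, GTnM×1, GTnm×1, GtNM×1, GtNm×1, GtnM×1, Gtnm×1, gTNM×1, gTNm×1, gTnM×1, gTnm×1, gtNM×1, gtNm×1, gtnM×1, gtnm×1
GgTtNnmm gametes: GTNm×2, GTnm×2, GtNm×2, Gtnm×2, gTNm×2, gTnm×2, gtNm×2, gtnm×2
GgTtNnMm×GgTtNnmm grid (16·16=256): GGTTNNMm=2 GGTTNNmm=2 GGTTNnMm=4 GGTTNnmm=4 GGTTnnMm=2 GGTTnnmm=2 GGTtNNMm=4 GGTtNNmm=4 GGTtNnMm=8 GGTtNnmm=8 GGTtnnMm=4 GGTtnnmm=4 GGttNNMm=2 GGttNNmm=2 GGttNnMm=4 GGttNnmm=4 GGttnnMm=2 GGttnnmm=2 GgTTNNMm=4 GgTTNNmm=4 GgTTNnMm=8 GgTTNnmm=8 GgTTnnMm=4 GgTTnnmm=4 GgTtNNMm=8 GgTtNNmm=8 GgTtNnMm=16 GgTtNnmm=16 GgTtnnMm=8 GgTtnnmm=8 GgttNNMm=4 GgttNNmm=4 GgttNnMm=8 GgttNnmm=8 GgttnnMm=4 Ggttnnmm=4 ggTTNNMm=2 ggTTNNmm=2 ggTTNnMm=4 ggTTNnmm=4 ggTTnnMm=2 ggTTnnmm=2 ggTtNNMm=4 ggTtNNmm=4 ggTtNnMm=8 ggTtNnmm=8 ggTtnnMm=4 ggTtnnmm=4 ggttNNMm=2 ggttNNmm=2 ggttNnMm=4 ggttNnmm=4 ggttnnMm=2 ggttnnmm=2
G_ T_ N_ mm hits 54/256; gcd=2; 54÷2/256÷2 = 27/128

P(G_ T_ N_ mm) = 27/128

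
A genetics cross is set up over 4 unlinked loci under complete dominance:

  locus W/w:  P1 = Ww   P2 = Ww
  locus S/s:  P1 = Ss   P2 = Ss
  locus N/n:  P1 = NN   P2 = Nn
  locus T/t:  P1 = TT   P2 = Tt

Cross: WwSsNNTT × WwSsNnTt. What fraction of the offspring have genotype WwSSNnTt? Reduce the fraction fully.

P(WwSSNnTt) = 1/32

WwSsNNTT gametes: WSNT×4, WsNT×4, wSNT×4, wsNT×4
WwSsNnTt gametes: WSNT×1, WSNt×1, WSnT×1, WSnt×1, WsNT×1, WsNt×1, WsnT×1, Wsnt×1, wSNT×1, wSNt×1, wSnT×1, wSnt×1, wsNT×1, wsNt×1, wsnT×1, wsnt×1
WwSsNNTT×WwSsNnTt grid (16·16=256): WWSSNNTT=4 WWSSNNTt=4 WWSSNnTT=4 WWSSNnTt=4 WWSsNNTT=8 WWSsNNTt=8 WWSsNnTT=8 WWSsNnTt=8 WWssNNTT=4 WWssNNTt=4 WWssNnTT=4 WWssNnTt=4 WwSSNNTT=8 WwSSNNTt=8 WwSSNnTT=8 WwSSNnTt=8 WwSsNNTT=16 WwSsNNTt=16 WwSsNnTT=16 WwSsNnTt=16 WwssNNTT=8 WwssNNTt=8 WwssNnTT=8 WwssNnTt=8 wwSSNNTT=4 wwSSNNTt=4 wwSSNnTT=4 wwSSNnTt=4 wwSsNNTT=8 wwSsNNTt=8 wwSsNnTT=8 wwSsNnTt=8 wwssNNTT=4 wwssNNTt=4 wwssNnTT=4 wwssNnTt=4
WwSSNnTt hits 8/256; gcd=8; 8÷8/256÷8 = 1/32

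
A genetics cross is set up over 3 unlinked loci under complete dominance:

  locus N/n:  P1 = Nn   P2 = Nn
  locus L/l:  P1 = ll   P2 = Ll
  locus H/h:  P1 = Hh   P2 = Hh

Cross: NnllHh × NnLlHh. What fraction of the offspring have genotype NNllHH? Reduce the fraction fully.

NnllHh gametes: NlH×2, Nlh×2, nlH×2, nlh×2
NnLlHh gametes: NLH×1, NLh×1, NlH×1, Nlh×1, nLH×1, nLh×1, nlH×1, nlh×1
NnllHh×NnLlHh grid (8·8=64): NNLlHH=2 NNLlHh=4 NNLlhh=2 NNllHH=2 NNllHh=4 NNllhh=2 NnLlHH=4 NnLlHh=8 NnLlhh=4 NnllHH=4 NnllHh=8 Nnllhh=4 nnLlHH=2 nnLlHh=4 nnLlhh=2 nnllHH=2 nnllHh=4 nnllhh=2
NNllHH hits 2/64; gcd=2; 2÷2/64÷2 = 1/32

P(NNllHH) = 1/32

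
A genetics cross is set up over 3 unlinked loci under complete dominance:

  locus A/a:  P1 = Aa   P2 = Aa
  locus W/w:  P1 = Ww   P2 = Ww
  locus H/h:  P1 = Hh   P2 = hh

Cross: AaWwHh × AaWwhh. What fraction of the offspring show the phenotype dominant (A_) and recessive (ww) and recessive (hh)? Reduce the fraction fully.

P(A_ ww hh) = 3/32

AaWwHh gametes: AWH×1, AWh×1, AwH×1, Awh×1, aWH×1, aWh×1, awH×1, awh×1
AaWwhh gametes: AWh×2, Awh×2, aWh×2, awh×2
AaWwHh×AaWwhh grid (8·8=64): AAWWHh=2 AAWWhh=2 AAWwHh=4 AAWwhh=4 AAwwHh=2 AAwwhh=2 AaWWHh=4 AaWWhh=4 AaWwHh=8 AaWwhh=8 AawwHh=4 Aawwhh=4 aaWWHh=2 aaWWhh=2 aaWwHh=4 aaWwhh=4 aawwHh=2 aawwhh=2
A_ ww hh hits 6/64; gcd=2; 6÷2/64÷2 = 3/32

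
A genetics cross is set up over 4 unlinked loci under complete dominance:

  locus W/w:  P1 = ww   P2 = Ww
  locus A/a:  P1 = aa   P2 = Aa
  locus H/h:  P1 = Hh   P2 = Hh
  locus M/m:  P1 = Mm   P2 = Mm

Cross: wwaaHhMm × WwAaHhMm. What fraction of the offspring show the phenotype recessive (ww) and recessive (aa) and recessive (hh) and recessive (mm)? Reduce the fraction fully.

P(ww aa hh mm) = 1/64

wwaaHhMm gametes: waHM×4, waHm×4, wahM×4, wahm×4
WwAaHhMm gametes: WAHM×1, WAHm×1, WAhM×1, WAhm×1, WaHM×1, WaHm×1, WahM×1, Wahm×1, wAHM×1, wAHm×1, wAhM×1, wAhm×1, waHM×1, waHm×1, wahM×1, wahm×1
wwaaHhMm×WwAaHhMm grid (16·16=256): WwAaHHMM=4 WwAaHHMm=8 WwAaHHmm=4 WwAaHhMM=8 WwAaHhMm=16 WwAaHhmm=8 WwAahhMM=4 WwAahhMm=8 WwAahhmm=4 WwaaHHMM=4 WwaaHHMm=8 WwaaHHmm=4 WwaaHhMM=8 WwaaHhMm=16 WwaaHhmm=8 WwaahhMM=4 WwaahhMm=8 Wwaahhmm=4 wwAaHHMM=4 wwAaHHMm=8 wwAaHHmm=4 wwAaHhMM=8 wwAaHhMm=16 wwAaHhmm=8 wwAahhMM=4 wwAahhMm=8 wwAahhmm=4 wwaaHHMM=4 wwaaHHMm=8 wwaaHHmm=4 wwaaHhMM=8 wwaaHhMm=16 wwaaHhmm=8 wwaahhMM=4 wwaahhMm=8 wwaahhmm=4
ww aa hh mm hits 4/256; gcd=4; 4÷4/256÷4 = 1/64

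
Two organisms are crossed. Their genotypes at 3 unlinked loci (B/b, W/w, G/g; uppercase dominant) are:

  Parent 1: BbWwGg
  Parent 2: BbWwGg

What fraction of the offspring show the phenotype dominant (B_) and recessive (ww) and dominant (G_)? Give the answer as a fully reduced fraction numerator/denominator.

P(B_ ww G_) = 9/64

BbWwGg gametes: BWG×1, BWg×1, BwG×1, Bwg×1, bWG×1, bWg×1, bwG×1, bwg×1
BbWwGg gametes: BWG×1, BWg×1, BwG×1, Bwg×1, bWG×1, bWg×1, bwG×1, bwg×1
BbWwGg×BbWwGg grid (8·8=64): BBWWGG=1 BBWWGg=2 BBWWgg=1 BBWwGG=2 BBWwGg=4 BBWwgg=2 BBwwGG=1 BBwwGg=2 BBwwgg=1 BbWWGG=2 BbWWGg=4 BbWWgg=2 BbWwGG=4 BbWwGg=8 BbWwgg=4 BbwwGG=2 BbwwGg=4 Bbwwgg=2 bbWWGG=1 bbWWGg=2 bbWWgg=1 bbWwGG=2 bbWwGg=4 bbWwgg=2 bbwwGG=1 bbwwGg=2 bbwwgg=1
B_ ww G_ hits 9/64; gcd=1; 9÷1/64÷1 = 9/64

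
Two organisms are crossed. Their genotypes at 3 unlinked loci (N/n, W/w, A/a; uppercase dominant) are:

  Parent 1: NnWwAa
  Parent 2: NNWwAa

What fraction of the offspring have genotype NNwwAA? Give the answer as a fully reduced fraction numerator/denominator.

NnWwAa gametes: NWA×1, NWa×1, NwA×1, Nwa×1, nWA×1, nWa×1, nwA×1, nwa×1
NNWwAa gametes: NWA×2, NWa×2, NwA×2, Nwa×2
NnWwAa×NNWwAa grid (8·8=64): NNWWAA=2 NNWWAa=4 NNWWaa=2 NNWwAA=4 NNWwAa=8 NNWwaa=4 NNwwAA=2 NNwwAa=4 NNwwaa=2 NnWWAA=2 NnWWAa=4 NnWWaa=2 NnWwAA=4 NnWwAa=8 NnWwaa=4 NnwwAA=2 NnwwAa=4 Nnwwaa=2
NNwwAA hits 2/64; gcd=2; 2÷2/64÷2 = 1/32

P(NNwwAA) = 1/32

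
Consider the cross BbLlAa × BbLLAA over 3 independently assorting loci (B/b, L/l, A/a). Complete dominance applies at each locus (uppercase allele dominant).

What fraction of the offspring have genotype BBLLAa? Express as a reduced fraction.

P(BBLLAa) = 1/16

BbLlAa gametes: BLA×1, BLa×1, BlA×1, Bla×1, bLA×1, bLa×1, blA×1, bla×1
BbLLAA gametes: BLA×4, bLA×4
BbLlAa×BbLLAA grid (8·8=64): BBLLAA=4 BBLLAa=4 BBLlAA=4 BBLlAa=4 BbLLAA=8 BbLLAa=8 BbLlAA=8 BbLlAa=8 bbLLAA=4 bbLLAa=4 bbLlAA=4 bbLlAa=4
BBLLAa hits 4/64; gcd=4; 4÷4/64÷4 = 1/16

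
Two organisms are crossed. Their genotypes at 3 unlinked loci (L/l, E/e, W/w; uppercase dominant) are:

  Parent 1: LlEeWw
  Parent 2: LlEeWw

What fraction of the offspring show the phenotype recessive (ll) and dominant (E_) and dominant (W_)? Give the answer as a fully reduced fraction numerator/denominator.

P(ll E_ W_) = 9/64

LlEeWw gametes: LEW×1, LEw×1, LeW×1, Lew×1, lEW×1, lEw×1, leW×1, lew×1
LlEeWw gametes: LEW×1, LEw×1, LeW×1, Lew×1, lEW×1, lEw×1, leW×1, lew×1
LlEeWw×LlEeWw grid (8·8=64): LLEEWW=1 LLEEWw=2 LLEEww=1 LLEeWW=2 LLEeWw=4 LLEeww=2 LLeeWW=1 LLeeWw=2 LLeeww=1 LlEEWW=2 LlEEWw=4 LlEEww=2 LlEeWW=4 LlEeWw=8 LlEeww=4 LleeWW=2 LleeWw=4 Lleeww=2 llEEWW=1 llEEWw=2 llEEww=1 llEeWW=2 llEeWw=4 llEeww=2 lleeWW=1 lleeWw=2 lleeww=1
ll E_ W_ hits 9/64; gcd=1; 9÷1/64÷1 = 9/64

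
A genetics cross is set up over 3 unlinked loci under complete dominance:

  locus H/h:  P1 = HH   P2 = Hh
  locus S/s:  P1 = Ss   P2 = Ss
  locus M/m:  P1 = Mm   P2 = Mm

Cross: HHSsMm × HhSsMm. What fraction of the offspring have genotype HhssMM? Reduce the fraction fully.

HHSsMm gametes: HSM×2, HSm×2, HsM×2, Hsm×2
HhSsMm gametes: HSM×1, HSm×1, HsM×1, Hsm×1, hSM×1, hSm×1, hsM×1, hsm×1
HHSsMm×HhSsMm grid (8·8=64): HHSSMM=2 HHSSMm=4 HHSSmm=2 HHSsMM=4 HHSsMm=8 HHSsmm=4 HHssMM=2 HHssMm=4 HHssmm=2 HhSSMM=2 HhSSMm=4 HhSSmm=2 HhSsMM=4 HhSsMm=8 HhSsmm=4 HhssMM=2 HhssMm=4 Hhssmm=2
HhssMM hits 2/64; gcd=2; 2÷2/64÷2 = 1/32

P(HhssMM) = 1/32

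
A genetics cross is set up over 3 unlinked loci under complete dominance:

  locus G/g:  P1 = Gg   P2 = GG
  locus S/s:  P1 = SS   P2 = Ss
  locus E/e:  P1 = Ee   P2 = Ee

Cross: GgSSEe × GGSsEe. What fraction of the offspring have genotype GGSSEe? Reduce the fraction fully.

GgSSEe gametes: GSE×2, GSe×2, gSE×2, gSe×2
GGSsEe gametes: GSE×2, GSe×2, GsE×2, Gse×2
GgSSEe×GGSsEe grid (8·8=64): GGSSEE=4 GGSSEe=8 GGSSee=4 GGSsEE=4 GGSsEe=8 GGSsee=4 GgSSEE=4 GgSSEe=8 GgSSee=4 GgSsEE=4 GgSsEe=8 GgSsee=4
GGSSEe hits 8/64; gcd=8; 8÷8/64÷8 = 1/8

P(GGSSEe) = 1/8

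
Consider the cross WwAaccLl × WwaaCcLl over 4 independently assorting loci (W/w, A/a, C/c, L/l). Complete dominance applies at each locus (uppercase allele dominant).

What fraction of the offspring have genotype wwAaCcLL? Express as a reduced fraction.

P(wwAaCcLL) = 1/64

WwAaccLl gametes: WAcL×2, WAcl×2, WacL×2, Wacl×2, wAcL×2, wAcl×2, wacL×2, wacl×2
WwaaCcLl gametes: WaCL×2, WaCl×2, WacL×2, Wacl×2, waCL×2, waCl×2, wacL×2, wacl×2
WwAaccLl×WwaaCcLl grid (16·16=256): WWAaCcLL=4 WWAaCcLl=8 WWAaCcll=4 WWAaccLL=4 WWAaccLl=8 WWAaccll=4 WWaaCcLL=4 WWaaCcLl=8 WWaaCcll=4 WWaaccLL=4 WWaaccLl=8 WWaaccll=4 WwAaCcLL=8 WwAaCcLl=16 WwAaCcll=8 WwAaccLL=8 WwAaccLl=16 WwAaccll=8 WwaaCcLL=8 WwaaCcLl=16 WwaaCcll=8 WwaaccLL=8 WwaaccLl=16 Wwaaccll=8 wwAaCcLL=4 wwAaCcLl=8 wwAaCcll=4 wwAaccLL=4 wwAaccLl=8 wwAaccll=4 wwaaCcLL=4 wwaaCcLl=8 wwaaCcll=4 wwaaccLL=4 wwaaccLl=8 wwaaccll=4
wwAaCcLL hits 4/256; gcd=4; 4÷4/256÷4 = 1/64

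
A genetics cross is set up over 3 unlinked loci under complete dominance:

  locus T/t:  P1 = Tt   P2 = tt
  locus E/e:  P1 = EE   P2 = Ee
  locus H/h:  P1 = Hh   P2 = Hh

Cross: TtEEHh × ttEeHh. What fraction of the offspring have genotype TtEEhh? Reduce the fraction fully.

TtEEHh gametes: TEH×2, TEh×2, tEH×2, tEh×2
ttEeHh gametes: tEH×2, tEh×2, teH×2, teh×2
TtEEHh×ttEeHh grid (8·8=64): TtEEHH=4 TtEEHh=8 TtEEhh=4 TtEeHH=4 TtEeHh=8 TtEehh=4 ttEEHH=4 ttEEHh=8 ttEEhh=4 ttEeHH=4 ttEeHh=8 ttEehh=4
TtEEhh hits 4/64; gcd=4; 4÷4/64÷4 = 1/16

P(TtEEhh) = 1/16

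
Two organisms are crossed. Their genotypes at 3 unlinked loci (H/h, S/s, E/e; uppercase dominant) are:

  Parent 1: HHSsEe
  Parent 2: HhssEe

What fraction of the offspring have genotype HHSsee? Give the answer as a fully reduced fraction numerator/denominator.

HHSsEe gametes: HSE×2, HSe×2, HsE×2, Hse×2
HhssEe gametes: HsE×2, Hse×2, hsE×2, hse×2
HHSsEe×HhssEe grid (8·8=64): HHSsEE=4 HHSsEe=8 HHSsee=4 HHssEE=4 HHssEe=8 HHssee=4 HhSsEE=4 HhSsEe=8 HhSsee=4 HhssEE=4 HhssEe=8 Hhssee=4
HHSsee hits 4/64; gcd=4; 4÷4/64÷4 = 1/16

P(HHSsee) = 1/16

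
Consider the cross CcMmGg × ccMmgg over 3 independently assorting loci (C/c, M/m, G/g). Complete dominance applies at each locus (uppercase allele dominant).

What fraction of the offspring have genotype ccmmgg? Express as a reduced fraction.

P(ccmmgg) = 1/16

CcMmGg gametes: CMG×1, CMg×1, CmG×1, Cmg×1, cMG×1, cMg×1, cmG×1, cmg×1
ccMmgg gametes: cMg×4, cmg×4
CcMmGg×ccMmgg grid (8·8=64): CcMMGg=4 CcMMgg=4 CcMmGg=8 CcMmgg=8 CcmmGg=4 Ccmmgg=4 ccMMGg=4 ccMMgg=4 ccMmGg=8 ccMmgg=8 ccmmGg=4 ccmmgg=4
ccmmgg hits 4/64; gcd=4; 4÷4/64÷4 = 1/16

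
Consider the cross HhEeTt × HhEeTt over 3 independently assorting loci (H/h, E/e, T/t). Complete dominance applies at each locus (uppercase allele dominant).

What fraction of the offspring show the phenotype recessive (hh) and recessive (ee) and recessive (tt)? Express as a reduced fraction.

P(hh ee tt) = 1/64

HhEeTt gametes: HET×1, HEt×1, HeT×1, Het×1, hET×1, hEt×1, heT×1, het×1
HhEeTt gametes: HET×1, HEt×1, HeT×1, Het×1, hET×1, hEt×1, heT×1, het×1
HhEeTt×HhEeTt grid (8·8=64): HHEETT=1 HHEETt=2 HHEEtt=1 HHEeTT=2 HHEeTt=4 HHEett=2 HHeeTT=1 HHeeTt=2 HHeett=1 HhEETT=2 HhEETt=4 HhEEtt=2 HhEeTT=4 HhEeTt=8 HhEett=4 HheeTT=2 HheeTt=4 Hheett=2 hhEETT=1 hhEETt=2 hhEEtt=1 hhEeTT=2 hhEeTt=4 hhEett=2 hheeTT=1 hheeTt=2 hheett=1
hh ee tt hits 1/64; gcd=1; 1÷1/64÷1 = 1/64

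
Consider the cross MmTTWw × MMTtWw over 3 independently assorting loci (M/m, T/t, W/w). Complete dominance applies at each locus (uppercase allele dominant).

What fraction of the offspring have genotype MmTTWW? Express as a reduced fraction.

P(MmTTWW) = 1/16

MmTTWw gametes: MTW×2, MTw×2, mTW×2, mTw×2
MMTtWw gametes: MTW×2, MTw×2, MtW×2, Mtw×2
MmTTWw×MMTtWw grid (8·8=64): MMTTWW=4 MMTTWw=8 MMTTww=4 MMTtWW=4 MMTtWw=8 MMTtww=4 MmTTWW=4 MmTTWw=8 MmTTww=4 MmTtWW=4 MmTtWw=8 MmTtww=4
MmTTWW hits 4/64; gcd=4; 4÷4/64÷4 = 1/16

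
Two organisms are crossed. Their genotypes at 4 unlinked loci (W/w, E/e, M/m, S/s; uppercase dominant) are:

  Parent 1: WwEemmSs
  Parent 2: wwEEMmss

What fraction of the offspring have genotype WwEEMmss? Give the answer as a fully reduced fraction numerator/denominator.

P(WwEEMmss) = 1/16

WwEemmSs gametes: WEmS×2, WEms×2, WemS×2, Wems×2, wEmS×2, wEms×2, wemS×2, wems×2
wwEEMmss gametes: wEMs×8, wEms×8
WwEemmSs×wwEEMmss grid (16·16=256): WwEEMmSs=16 WwEEMmss=16 WwEEmmSs=16 WwEEmmss=16 WwEeMmSs=16 WwEeMmss=16 WwEemmSs=16 WwEemmss=16 wwEEMmSs=16 wwEEMmss=16 wwEEmmSs=16 wwEEmmss=16 wwEeMmSs=16 wwEeMmss=16 wwEemmSs=16 wwEemmss=16
WwEEMmss hits 16/256; gcd=16; 16÷16/256÷16 = 1/16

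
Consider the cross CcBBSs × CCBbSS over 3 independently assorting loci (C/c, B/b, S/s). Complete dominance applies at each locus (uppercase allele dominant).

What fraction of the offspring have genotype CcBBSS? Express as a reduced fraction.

P(CcBBSS) = 1/8

CcBBSs gametes: CBS×2, CBs×2, cBS×2, cBs×2
CCBbSS gametes: CBS×4, CbS×4
CcBBSs×CCBbSS grid (8·8=64): CCBBSS=8 CCBBSs=8 CCBbSS=8 CCBbSs=8 CcBBSS=8 CcBBSs=8 CcBbSS=8 CcBbSs=8
CcBBSS hits 8/64; gcd=8; 8÷8/64÷8 = 1/8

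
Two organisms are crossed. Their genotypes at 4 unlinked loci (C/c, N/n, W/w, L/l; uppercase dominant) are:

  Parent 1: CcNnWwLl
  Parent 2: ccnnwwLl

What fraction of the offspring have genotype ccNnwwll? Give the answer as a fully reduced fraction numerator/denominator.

P(ccNnwwll) = 1/32

CcNnWwLl gametes: CNWL×1, CNWl×1, CNwL×1, CNwl×1, CnWL×1, CnWl×1, CnwL×1, Cnwl×1, cNWL×1, cNWl×1, cNwL×1, cNwl×1, cnWL×1, cnWl×1, cnwL×1, cnwl×1
ccnnwwLl gametes: cnwL×8, cnwl×8
CcNnWwLl×ccnnwwLl grid (16·16=256): CcNnWwLL=8 CcNnWwLl=16 CcNnWwll=8 CcNnwwLL=8 CcNnwwLl=16 CcNnwwll=8 CcnnWwLL=8 CcnnWwLl=16 CcnnWwll=8 CcnnwwLL=8 CcnnwwLl=16 Ccnnwwll=8 ccNnWwLL=8 ccNnWwLl=16 ccNnWwll=8 ccNnwwLL=8 ccNnwwLl=16 ccNnwwll=8 ccnnWwLL=8 ccnnWwLl=16 ccnnWwll=8 ccnnwwLL=8 ccnnwwLl=16 ccnnwwll=8
ccNnwwll hits 8/256; gcd=8; 8÷8/256÷8 = 1/32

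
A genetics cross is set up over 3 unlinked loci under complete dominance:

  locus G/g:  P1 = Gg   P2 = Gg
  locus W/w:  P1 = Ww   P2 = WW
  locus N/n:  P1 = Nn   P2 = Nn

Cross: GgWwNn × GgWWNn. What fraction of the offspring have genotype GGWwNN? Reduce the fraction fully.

GgWwNn gametes: GWN×1, GWn×1, GwN×1, Gwn×1, gWN×1, gWn×1, gwN×1, gwn×1
GgWWNn gametes: GWN×2, GWn×2, gWN×2, gWn×2
GgWwNn×GgWWNn grid (8·8=64): GGWWNN=2 GGWWNn=4 GGWWnn=2 GGWwNN=2 GGWwNn=4 GGWwnn=2 GgWWNN=4 GgWWNn=8 GgWWnn=4 GgWwNN=4 GgWwNn=8 GgWwnn=4 ggWWNN=2 ggWWNn=4 ggWWnn=2 ggWwNN=2 ggWwNn=4 ggWwnn=2
GGWwNN hits 2/64; gcd=2; 2÷2/64÷2 = 1/32

P(GGWwNN) = 1/32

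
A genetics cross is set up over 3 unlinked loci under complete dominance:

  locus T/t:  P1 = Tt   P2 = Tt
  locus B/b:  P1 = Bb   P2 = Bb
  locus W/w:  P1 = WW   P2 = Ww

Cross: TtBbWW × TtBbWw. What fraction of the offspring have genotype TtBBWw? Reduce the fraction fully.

TtBbWW gametes: TBW×2, TbW×2, tBW×2, tbW×2
TtBbWw gametes: TBW×1, TBw×1, TbW×1, Tbw×1, tBW×1, tBw×1, tbW×1, tbw×1
TtBbWW×TtBbWw grid (8·8=64): TTBBWW=2 TTBBWw=2 TTBbWW=4 TTBbWw=4 TTbbWW=2 TTbbWw=2 TtBBWW=4 TtBBWw=4 TtBbWW=8 TtBbWw=8 TtbbWW=4 TtbbWw=4 ttBBWW=2 ttBBWw=2 ttBbWW=4 ttBbWw=4 ttbbWW=2 ttbbWw=2
TtBBWw hits 4/64; gcd=4; 4÷4/64÷4 = 1/16

P(TtBBWw) = 1/16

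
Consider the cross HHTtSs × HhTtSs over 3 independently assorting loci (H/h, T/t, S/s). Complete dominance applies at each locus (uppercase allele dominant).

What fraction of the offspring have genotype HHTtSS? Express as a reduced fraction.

HHTtSs gametes: HTS×2, HTs×2, HtS×2, Hts×2
HhTtSs gametes: HTS×1, HTs×1, HtS×1, Hts×1, hTS×1, hTs×1, htS×1, hts×1
HHTtSs×HhTtSs grid (8·8=64): HHTTSS=2 HHTTSs=4 HHTTss=2 HHTtSS=4 HHTtSs=8 HHTtss=4 HHttSS=2 HHttSs=4 HHttss=2 HhTTSS=2 HhTTSs=4 HhTTss=2 HhTtSS=4 HhTtSs=8 HhTtss=4 HhttSS=2 HhttSs=4 Hhttss=2
HHTtSS hits 4/64; gcd=4; 4÷4/64÷4 = 1/16

P(HHTtSS) = 1/16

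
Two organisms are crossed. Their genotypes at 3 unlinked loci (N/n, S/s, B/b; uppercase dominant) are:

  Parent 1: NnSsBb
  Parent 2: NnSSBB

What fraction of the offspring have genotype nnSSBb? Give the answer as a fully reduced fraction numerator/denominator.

NnSsBb gametes: NSB×1, NSb×1, NsB×1, Nsb×1, nSB×1, nSb×1, nsB×1, nsb×1
NnSSBB gametes: NSB×4, nSB×4
NnSsBb×NnSSBB grid (8·8=64): NNSSBB=4 NNSSBb=4 NNSsBB=4 NNSsBb=4 NnSSBB=8 NnSSBb=8 NnSsBB=8 NnSsBb=8 nnSSBB=4 nnSSBb=4 nnSsBB=4 nnSsBb=4
nnSSBb hits 4/64; gcd=4; 4÷4/64÷4 = 1/16

P(nnSSBb) = 1/16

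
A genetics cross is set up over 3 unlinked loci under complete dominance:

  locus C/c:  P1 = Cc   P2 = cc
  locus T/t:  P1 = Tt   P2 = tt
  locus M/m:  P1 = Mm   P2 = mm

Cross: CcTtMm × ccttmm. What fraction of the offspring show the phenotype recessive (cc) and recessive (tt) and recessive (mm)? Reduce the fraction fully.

CcTtMm gametes: CTM×1, CTm×1, CtM×1, Ctm×1, cTM×1, cTm×1, ctM×1, ctm×1
ccttmm gametes: ctm×8
CcTtMm×ccttmm grid (8·8=64): CcTtMm=8 CcTtmm=8 CcttMm=8 Ccttmm=8 ccTtMm=8 ccTtmm=8 ccttMm=8 ccttmm=8
cc tt mm hits 8/64; gcd=8; 8÷8/64÷8 = 1/8

P(cc tt mm) = 1/8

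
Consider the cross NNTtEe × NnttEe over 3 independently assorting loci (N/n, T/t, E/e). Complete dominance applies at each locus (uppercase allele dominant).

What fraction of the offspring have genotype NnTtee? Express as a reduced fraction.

P(NnTtee) = 1/16

NNTtEe gametes: NTE×2, NTe×2, NtE×2, Nte×2
NnttEe gametes: NtE×2, Nte×2, ntE×2, nte×2
NNTtEe×NnttEe grid (8·8=64): NNTtEE=4 NNTtEe=8 NNTtee=4 NNttEE=4 NNttEe=8 NNttee=4 NnTtEE=4 NnTtEe=8 NnTtee=4 NnttEE=4 NnttEe=8 Nnttee=4
NnTtee hits 4/64; gcd=4; 4÷4/64÷4 = 1/16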